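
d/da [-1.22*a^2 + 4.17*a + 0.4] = 4.17 - 2.44*a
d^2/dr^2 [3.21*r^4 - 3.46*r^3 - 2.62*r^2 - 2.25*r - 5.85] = 38.52*r^2 - 20.76*r - 5.24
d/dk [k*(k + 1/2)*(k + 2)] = 3*k^2 + 5*k + 1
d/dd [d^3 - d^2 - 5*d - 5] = 3*d^2 - 2*d - 5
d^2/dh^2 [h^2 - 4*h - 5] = 2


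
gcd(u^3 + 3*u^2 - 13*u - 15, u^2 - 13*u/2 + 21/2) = u - 3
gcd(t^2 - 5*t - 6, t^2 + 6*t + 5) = t + 1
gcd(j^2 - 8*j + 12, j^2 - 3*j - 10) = 1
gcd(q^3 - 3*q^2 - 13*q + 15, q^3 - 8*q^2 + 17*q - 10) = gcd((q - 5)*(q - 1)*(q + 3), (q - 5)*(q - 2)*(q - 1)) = q^2 - 6*q + 5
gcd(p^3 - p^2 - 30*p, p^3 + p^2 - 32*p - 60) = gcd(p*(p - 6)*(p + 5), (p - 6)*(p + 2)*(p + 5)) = p^2 - p - 30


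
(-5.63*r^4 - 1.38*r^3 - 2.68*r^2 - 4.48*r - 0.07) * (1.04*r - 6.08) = -5.8552*r^5 + 32.7952*r^4 + 5.6032*r^3 + 11.6352*r^2 + 27.1656*r + 0.4256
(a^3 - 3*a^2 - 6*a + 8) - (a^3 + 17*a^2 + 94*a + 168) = -20*a^2 - 100*a - 160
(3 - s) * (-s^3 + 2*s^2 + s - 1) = s^4 - 5*s^3 + 5*s^2 + 4*s - 3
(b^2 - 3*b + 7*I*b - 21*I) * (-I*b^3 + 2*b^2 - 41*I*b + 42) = -I*b^5 + 9*b^4 + 3*I*b^4 - 27*b^3 - 27*I*b^3 + 329*b^2 + 81*I*b^2 - 987*b + 294*I*b - 882*I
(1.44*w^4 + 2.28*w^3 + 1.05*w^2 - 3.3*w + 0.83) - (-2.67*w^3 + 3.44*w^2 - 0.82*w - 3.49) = 1.44*w^4 + 4.95*w^3 - 2.39*w^2 - 2.48*w + 4.32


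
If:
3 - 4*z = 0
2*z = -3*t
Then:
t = -1/2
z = 3/4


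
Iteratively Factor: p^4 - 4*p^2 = (p - 2)*(p^3 + 2*p^2) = p*(p - 2)*(p^2 + 2*p) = p*(p - 2)*(p + 2)*(p)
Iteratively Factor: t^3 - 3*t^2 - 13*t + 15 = (t - 5)*(t^2 + 2*t - 3) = (t - 5)*(t + 3)*(t - 1)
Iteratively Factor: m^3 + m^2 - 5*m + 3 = (m + 3)*(m^2 - 2*m + 1) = (m - 1)*(m + 3)*(m - 1)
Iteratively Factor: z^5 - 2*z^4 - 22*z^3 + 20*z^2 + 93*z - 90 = (z - 1)*(z^4 - z^3 - 23*z^2 - 3*z + 90) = (z - 1)*(z + 3)*(z^3 - 4*z^2 - 11*z + 30) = (z - 1)*(z + 3)^2*(z^2 - 7*z + 10) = (z - 5)*(z - 1)*(z + 3)^2*(z - 2)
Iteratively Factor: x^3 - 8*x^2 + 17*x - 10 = (x - 1)*(x^2 - 7*x + 10) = (x - 5)*(x - 1)*(x - 2)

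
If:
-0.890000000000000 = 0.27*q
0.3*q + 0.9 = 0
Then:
No Solution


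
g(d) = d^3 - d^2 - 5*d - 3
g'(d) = 3*d^2 - 2*d - 5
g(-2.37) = -10.08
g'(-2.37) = 16.59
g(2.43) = -6.71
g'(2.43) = 7.85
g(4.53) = 46.79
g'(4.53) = 47.50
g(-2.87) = -20.53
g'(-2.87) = 25.45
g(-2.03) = -5.34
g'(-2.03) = 11.42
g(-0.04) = -2.80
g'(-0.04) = -4.92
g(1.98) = -9.06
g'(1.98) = 2.80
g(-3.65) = -46.70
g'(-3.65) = 42.27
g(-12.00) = -1815.00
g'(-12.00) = 451.00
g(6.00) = 147.00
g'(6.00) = 91.00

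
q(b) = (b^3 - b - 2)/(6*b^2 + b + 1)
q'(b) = (-12*b - 1)*(b^3 - b - 2)/(6*b^2 + b + 1)^2 + (3*b^2 - 1)/(6*b^2 + b + 1) = ((12*b + 1)*(-b^3 + b + 2) + (3*b^2 - 1)*(6*b^2 + b + 1))/(6*b^2 + b + 1)^2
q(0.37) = -1.06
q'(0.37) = 2.36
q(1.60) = 0.03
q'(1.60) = 0.34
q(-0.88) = -0.38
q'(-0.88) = -0.48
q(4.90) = 0.74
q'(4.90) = 0.18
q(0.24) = -1.40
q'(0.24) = 2.91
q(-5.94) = -0.99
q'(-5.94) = 0.17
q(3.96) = 0.57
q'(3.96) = 0.19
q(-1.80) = -0.32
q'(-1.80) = 0.11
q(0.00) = -2.00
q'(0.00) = 1.00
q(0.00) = -2.00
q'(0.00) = 1.00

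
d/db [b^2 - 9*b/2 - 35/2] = 2*b - 9/2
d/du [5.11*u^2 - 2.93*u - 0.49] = 10.22*u - 2.93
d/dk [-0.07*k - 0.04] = -0.0700000000000000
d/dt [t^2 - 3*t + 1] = 2*t - 3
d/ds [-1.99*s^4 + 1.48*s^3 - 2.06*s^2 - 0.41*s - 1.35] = -7.96*s^3 + 4.44*s^2 - 4.12*s - 0.41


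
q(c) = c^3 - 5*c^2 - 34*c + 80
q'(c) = 3*c^2 - 10*c - 34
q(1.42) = 24.50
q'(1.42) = -42.15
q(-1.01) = 108.21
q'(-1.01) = -20.84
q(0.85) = 48.10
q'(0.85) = -40.33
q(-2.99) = 110.23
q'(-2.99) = 22.72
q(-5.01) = -0.91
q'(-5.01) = 91.40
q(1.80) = 8.43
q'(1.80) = -42.28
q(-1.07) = 109.43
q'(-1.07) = -19.87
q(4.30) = -79.14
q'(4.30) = -21.53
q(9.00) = 98.00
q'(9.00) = 119.00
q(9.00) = 98.00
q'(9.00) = 119.00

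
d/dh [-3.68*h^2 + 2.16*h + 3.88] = 2.16 - 7.36*h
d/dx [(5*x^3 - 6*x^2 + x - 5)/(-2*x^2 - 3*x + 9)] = (-10*x^4 - 30*x^3 + 155*x^2 - 128*x - 6)/(4*x^4 + 12*x^3 - 27*x^2 - 54*x + 81)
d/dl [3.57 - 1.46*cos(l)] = 1.46*sin(l)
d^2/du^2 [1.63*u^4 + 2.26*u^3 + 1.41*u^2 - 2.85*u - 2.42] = 19.56*u^2 + 13.56*u + 2.82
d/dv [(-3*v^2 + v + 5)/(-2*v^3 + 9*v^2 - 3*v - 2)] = (-6*v^4 + 4*v^3 + 30*v^2 - 78*v + 13)/(4*v^6 - 36*v^5 + 93*v^4 - 46*v^3 - 27*v^2 + 12*v + 4)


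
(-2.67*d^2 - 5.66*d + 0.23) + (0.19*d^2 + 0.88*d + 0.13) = -2.48*d^2 - 4.78*d + 0.36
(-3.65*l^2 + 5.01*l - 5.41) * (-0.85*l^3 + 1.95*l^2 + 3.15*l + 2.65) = 3.1025*l^5 - 11.376*l^4 + 2.8705*l^3 - 4.4405*l^2 - 3.765*l - 14.3365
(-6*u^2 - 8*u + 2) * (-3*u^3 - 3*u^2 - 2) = 18*u^5 + 42*u^4 + 18*u^3 + 6*u^2 + 16*u - 4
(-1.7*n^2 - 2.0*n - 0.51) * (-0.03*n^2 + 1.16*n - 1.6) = 0.051*n^4 - 1.912*n^3 + 0.4153*n^2 + 2.6084*n + 0.816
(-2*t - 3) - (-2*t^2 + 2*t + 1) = 2*t^2 - 4*t - 4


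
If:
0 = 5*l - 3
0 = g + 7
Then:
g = -7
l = 3/5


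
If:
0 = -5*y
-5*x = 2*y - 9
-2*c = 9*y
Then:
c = 0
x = 9/5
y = 0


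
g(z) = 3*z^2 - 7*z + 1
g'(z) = 6*z - 7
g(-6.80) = 187.32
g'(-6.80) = -47.80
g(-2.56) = 38.58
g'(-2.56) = -22.36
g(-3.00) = 49.00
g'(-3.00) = -25.00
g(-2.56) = 38.58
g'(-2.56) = -22.36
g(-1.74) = 22.26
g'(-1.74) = -17.44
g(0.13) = 0.14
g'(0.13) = -6.22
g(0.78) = -2.63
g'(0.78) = -2.32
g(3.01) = 7.11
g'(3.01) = 11.06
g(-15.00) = 781.00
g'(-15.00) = -97.00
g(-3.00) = 49.00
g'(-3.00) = -25.00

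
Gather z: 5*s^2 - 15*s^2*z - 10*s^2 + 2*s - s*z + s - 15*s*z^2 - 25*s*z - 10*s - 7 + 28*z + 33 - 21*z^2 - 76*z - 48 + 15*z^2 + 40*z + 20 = -5*s^2 - 7*s + z^2*(-15*s - 6) + z*(-15*s^2 - 26*s - 8) - 2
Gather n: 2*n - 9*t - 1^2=2*n - 9*t - 1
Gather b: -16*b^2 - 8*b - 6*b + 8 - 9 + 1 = -16*b^2 - 14*b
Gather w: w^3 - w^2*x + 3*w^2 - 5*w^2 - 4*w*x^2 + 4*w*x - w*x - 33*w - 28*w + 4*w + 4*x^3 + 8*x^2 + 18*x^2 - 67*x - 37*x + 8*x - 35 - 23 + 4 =w^3 + w^2*(-x - 2) + w*(-4*x^2 + 3*x - 57) + 4*x^3 + 26*x^2 - 96*x - 54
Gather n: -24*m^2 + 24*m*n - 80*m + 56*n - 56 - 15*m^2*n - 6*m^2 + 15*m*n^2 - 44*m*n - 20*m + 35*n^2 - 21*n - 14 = -30*m^2 - 100*m + n^2*(15*m + 35) + n*(-15*m^2 - 20*m + 35) - 70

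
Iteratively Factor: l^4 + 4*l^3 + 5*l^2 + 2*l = (l + 2)*(l^3 + 2*l^2 + l) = l*(l + 2)*(l^2 + 2*l + 1) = l*(l + 1)*(l + 2)*(l + 1)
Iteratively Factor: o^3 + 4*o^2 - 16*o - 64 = (o - 4)*(o^2 + 8*o + 16) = (o - 4)*(o + 4)*(o + 4)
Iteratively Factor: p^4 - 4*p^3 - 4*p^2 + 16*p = (p)*(p^3 - 4*p^2 - 4*p + 16) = p*(p - 2)*(p^2 - 2*p - 8) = p*(p - 2)*(p + 2)*(p - 4)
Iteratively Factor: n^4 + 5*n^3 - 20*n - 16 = (n + 4)*(n^3 + n^2 - 4*n - 4) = (n + 2)*(n + 4)*(n^2 - n - 2) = (n - 2)*(n + 2)*(n + 4)*(n + 1)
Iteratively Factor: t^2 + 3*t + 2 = (t + 2)*(t + 1)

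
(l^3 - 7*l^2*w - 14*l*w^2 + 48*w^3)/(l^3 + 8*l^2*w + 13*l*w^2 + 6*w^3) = (l^3 - 7*l^2*w - 14*l*w^2 + 48*w^3)/(l^3 + 8*l^2*w + 13*l*w^2 + 6*w^3)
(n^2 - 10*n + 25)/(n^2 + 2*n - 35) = (n - 5)/(n + 7)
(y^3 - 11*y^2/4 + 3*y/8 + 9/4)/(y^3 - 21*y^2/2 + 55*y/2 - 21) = (y + 3/4)/(y - 7)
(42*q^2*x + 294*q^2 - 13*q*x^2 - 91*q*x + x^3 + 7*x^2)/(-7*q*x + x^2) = -6*q - 42*q/x + x + 7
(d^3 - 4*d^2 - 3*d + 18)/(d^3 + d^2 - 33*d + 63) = (d + 2)/(d + 7)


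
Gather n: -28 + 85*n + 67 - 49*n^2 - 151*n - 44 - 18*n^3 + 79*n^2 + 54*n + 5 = -18*n^3 + 30*n^2 - 12*n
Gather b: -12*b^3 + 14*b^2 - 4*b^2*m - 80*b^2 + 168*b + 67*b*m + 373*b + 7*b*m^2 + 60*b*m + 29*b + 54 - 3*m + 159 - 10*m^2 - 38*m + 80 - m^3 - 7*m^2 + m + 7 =-12*b^3 + b^2*(-4*m - 66) + b*(7*m^2 + 127*m + 570) - m^3 - 17*m^2 - 40*m + 300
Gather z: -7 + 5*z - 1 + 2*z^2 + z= 2*z^2 + 6*z - 8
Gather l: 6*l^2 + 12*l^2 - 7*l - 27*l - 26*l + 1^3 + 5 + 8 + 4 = 18*l^2 - 60*l + 18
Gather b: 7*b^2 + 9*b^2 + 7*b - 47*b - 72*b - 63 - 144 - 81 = 16*b^2 - 112*b - 288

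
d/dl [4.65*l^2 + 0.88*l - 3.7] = 9.3*l + 0.88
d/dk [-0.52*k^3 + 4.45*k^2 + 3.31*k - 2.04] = -1.56*k^2 + 8.9*k + 3.31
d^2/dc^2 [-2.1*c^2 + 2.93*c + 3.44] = -4.20000000000000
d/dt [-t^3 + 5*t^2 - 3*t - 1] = -3*t^2 + 10*t - 3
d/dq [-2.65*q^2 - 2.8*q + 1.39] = -5.3*q - 2.8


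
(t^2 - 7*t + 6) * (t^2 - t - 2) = t^4 - 8*t^3 + 11*t^2 + 8*t - 12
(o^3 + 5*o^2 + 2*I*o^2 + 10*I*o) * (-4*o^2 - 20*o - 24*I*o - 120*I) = -4*o^5 - 40*o^4 - 32*I*o^4 - 52*o^3 - 320*I*o^3 + 480*o^2 - 800*I*o^2 + 1200*o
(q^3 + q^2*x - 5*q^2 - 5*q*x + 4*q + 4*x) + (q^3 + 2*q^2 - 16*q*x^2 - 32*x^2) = 2*q^3 + q^2*x - 3*q^2 - 16*q*x^2 - 5*q*x + 4*q - 32*x^2 + 4*x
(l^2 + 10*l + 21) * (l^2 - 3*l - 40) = l^4 + 7*l^3 - 49*l^2 - 463*l - 840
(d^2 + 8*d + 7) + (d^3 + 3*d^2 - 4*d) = d^3 + 4*d^2 + 4*d + 7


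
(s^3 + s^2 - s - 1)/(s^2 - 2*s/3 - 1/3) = 3*(s^2 + 2*s + 1)/(3*s + 1)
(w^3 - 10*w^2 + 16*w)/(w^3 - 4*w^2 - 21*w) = (-w^2 + 10*w - 16)/(-w^2 + 4*w + 21)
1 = 1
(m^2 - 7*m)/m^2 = (m - 7)/m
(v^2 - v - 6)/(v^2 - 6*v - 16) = (v - 3)/(v - 8)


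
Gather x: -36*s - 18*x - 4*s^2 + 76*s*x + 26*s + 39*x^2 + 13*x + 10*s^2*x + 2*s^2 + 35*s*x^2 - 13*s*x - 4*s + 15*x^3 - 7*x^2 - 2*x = -2*s^2 - 14*s + 15*x^3 + x^2*(35*s + 32) + x*(10*s^2 + 63*s - 7)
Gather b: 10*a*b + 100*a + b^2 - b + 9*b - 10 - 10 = 100*a + b^2 + b*(10*a + 8) - 20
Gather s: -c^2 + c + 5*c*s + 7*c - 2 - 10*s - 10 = -c^2 + 8*c + s*(5*c - 10) - 12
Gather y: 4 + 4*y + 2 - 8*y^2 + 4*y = -8*y^2 + 8*y + 6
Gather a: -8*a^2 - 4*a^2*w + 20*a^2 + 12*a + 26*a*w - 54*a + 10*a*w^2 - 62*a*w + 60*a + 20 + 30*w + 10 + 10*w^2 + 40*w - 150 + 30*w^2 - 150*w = a^2*(12 - 4*w) + a*(10*w^2 - 36*w + 18) + 40*w^2 - 80*w - 120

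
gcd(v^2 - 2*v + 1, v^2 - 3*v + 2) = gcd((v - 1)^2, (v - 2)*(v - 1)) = v - 1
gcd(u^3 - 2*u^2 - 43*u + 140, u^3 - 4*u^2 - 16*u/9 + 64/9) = u - 4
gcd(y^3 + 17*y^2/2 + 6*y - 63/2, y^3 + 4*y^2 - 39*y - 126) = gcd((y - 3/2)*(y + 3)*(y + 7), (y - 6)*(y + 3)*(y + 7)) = y^2 + 10*y + 21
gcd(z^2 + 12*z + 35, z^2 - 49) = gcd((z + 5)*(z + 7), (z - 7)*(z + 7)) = z + 7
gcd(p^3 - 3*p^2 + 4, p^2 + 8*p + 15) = 1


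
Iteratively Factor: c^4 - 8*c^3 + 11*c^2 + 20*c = (c - 5)*(c^3 - 3*c^2 - 4*c) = (c - 5)*(c + 1)*(c^2 - 4*c) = (c - 5)*(c - 4)*(c + 1)*(c)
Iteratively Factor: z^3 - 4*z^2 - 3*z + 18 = (z + 2)*(z^2 - 6*z + 9) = (z - 3)*(z + 2)*(z - 3)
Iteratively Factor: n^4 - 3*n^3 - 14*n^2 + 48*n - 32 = (n - 1)*(n^3 - 2*n^2 - 16*n + 32) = (n - 4)*(n - 1)*(n^2 + 2*n - 8) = (n - 4)*(n - 2)*(n - 1)*(n + 4)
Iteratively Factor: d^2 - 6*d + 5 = (d - 1)*(d - 5)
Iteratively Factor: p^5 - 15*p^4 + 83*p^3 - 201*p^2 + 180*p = (p - 5)*(p^4 - 10*p^3 + 33*p^2 - 36*p) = (p - 5)*(p - 4)*(p^3 - 6*p^2 + 9*p) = p*(p - 5)*(p - 4)*(p^2 - 6*p + 9) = p*(p - 5)*(p - 4)*(p - 3)*(p - 3)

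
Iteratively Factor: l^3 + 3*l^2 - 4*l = (l + 4)*(l^2 - l) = l*(l + 4)*(l - 1)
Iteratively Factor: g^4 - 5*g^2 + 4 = (g - 1)*(g^3 + g^2 - 4*g - 4) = (g - 2)*(g - 1)*(g^2 + 3*g + 2) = (g - 2)*(g - 1)*(g + 2)*(g + 1)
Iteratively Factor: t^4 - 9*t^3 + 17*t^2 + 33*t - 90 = (t - 3)*(t^3 - 6*t^2 - t + 30) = (t - 3)^2*(t^2 - 3*t - 10) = (t - 5)*(t - 3)^2*(t + 2)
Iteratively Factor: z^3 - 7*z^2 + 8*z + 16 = (z - 4)*(z^2 - 3*z - 4) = (z - 4)*(z + 1)*(z - 4)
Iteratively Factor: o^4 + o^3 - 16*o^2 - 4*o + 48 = (o - 2)*(o^3 + 3*o^2 - 10*o - 24) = (o - 2)*(o + 2)*(o^2 + o - 12) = (o - 3)*(o - 2)*(o + 2)*(o + 4)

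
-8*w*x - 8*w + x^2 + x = (-8*w + x)*(x + 1)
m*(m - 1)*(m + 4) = m^3 + 3*m^2 - 4*m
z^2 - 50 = (z - 5*sqrt(2))*(z + 5*sqrt(2))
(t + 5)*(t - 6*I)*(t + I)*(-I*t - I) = -I*t^4 - 5*t^3 - 6*I*t^3 - 30*t^2 - 11*I*t^2 - 25*t - 36*I*t - 30*I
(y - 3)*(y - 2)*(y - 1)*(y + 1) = y^4 - 5*y^3 + 5*y^2 + 5*y - 6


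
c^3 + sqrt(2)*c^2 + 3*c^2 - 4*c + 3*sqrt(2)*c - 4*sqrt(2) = (c - 1)*(c + 4)*(c + sqrt(2))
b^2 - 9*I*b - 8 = (b - 8*I)*(b - I)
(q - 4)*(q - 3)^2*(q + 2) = q^4 - 8*q^3 + 13*q^2 + 30*q - 72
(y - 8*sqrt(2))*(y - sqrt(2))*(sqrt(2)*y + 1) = sqrt(2)*y^3 - 17*y^2 + 7*sqrt(2)*y + 16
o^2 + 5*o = o*(o + 5)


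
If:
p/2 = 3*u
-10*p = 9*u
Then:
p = 0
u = 0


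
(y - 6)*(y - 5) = y^2 - 11*y + 30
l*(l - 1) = l^2 - l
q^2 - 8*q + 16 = (q - 4)^2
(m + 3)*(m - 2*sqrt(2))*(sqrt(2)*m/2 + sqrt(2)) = sqrt(2)*m^3/2 - 2*m^2 + 5*sqrt(2)*m^2/2 - 10*m + 3*sqrt(2)*m - 12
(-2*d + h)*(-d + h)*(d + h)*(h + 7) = 2*d^3*h + 14*d^3 - d^2*h^2 - 7*d^2*h - 2*d*h^3 - 14*d*h^2 + h^4 + 7*h^3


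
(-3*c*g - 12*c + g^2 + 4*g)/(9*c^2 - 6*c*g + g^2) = (-g - 4)/(3*c - g)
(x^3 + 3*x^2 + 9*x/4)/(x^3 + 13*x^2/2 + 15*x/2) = (x + 3/2)/(x + 5)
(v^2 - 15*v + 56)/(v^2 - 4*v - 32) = (v - 7)/(v + 4)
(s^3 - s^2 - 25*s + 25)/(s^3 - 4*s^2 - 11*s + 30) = (s^2 + 4*s - 5)/(s^2 + s - 6)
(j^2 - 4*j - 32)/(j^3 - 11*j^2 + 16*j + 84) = (j^2 - 4*j - 32)/(j^3 - 11*j^2 + 16*j + 84)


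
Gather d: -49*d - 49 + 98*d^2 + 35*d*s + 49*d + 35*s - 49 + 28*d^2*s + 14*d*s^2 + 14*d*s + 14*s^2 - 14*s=d^2*(28*s + 98) + d*(14*s^2 + 49*s) + 14*s^2 + 21*s - 98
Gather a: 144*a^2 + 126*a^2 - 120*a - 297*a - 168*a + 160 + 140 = 270*a^2 - 585*a + 300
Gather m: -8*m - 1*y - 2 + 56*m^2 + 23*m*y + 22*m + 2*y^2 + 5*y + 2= 56*m^2 + m*(23*y + 14) + 2*y^2 + 4*y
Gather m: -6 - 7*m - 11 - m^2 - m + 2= -m^2 - 8*m - 15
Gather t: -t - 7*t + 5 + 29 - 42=-8*t - 8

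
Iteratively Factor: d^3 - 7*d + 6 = (d + 3)*(d^2 - 3*d + 2) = (d - 1)*(d + 3)*(d - 2)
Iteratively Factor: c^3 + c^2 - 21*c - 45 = (c - 5)*(c^2 + 6*c + 9) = (c - 5)*(c + 3)*(c + 3)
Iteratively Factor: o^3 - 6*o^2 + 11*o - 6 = (o - 2)*(o^2 - 4*o + 3) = (o - 2)*(o - 1)*(o - 3)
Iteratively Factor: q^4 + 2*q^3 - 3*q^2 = (q - 1)*(q^3 + 3*q^2) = (q - 1)*(q + 3)*(q^2) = q*(q - 1)*(q + 3)*(q)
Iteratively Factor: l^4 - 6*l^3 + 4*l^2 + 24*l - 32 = (l - 4)*(l^3 - 2*l^2 - 4*l + 8) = (l - 4)*(l - 2)*(l^2 - 4) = (l - 4)*(l - 2)^2*(l + 2)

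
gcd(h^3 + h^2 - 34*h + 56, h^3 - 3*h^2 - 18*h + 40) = h - 2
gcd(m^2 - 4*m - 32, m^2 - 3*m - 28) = m + 4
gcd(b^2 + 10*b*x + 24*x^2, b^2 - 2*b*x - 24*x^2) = b + 4*x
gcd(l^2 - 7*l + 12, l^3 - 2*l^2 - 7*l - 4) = l - 4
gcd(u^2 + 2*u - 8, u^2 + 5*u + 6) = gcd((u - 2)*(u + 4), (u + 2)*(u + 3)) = 1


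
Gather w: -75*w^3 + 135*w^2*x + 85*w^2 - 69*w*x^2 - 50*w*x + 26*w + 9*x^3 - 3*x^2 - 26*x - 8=-75*w^3 + w^2*(135*x + 85) + w*(-69*x^2 - 50*x + 26) + 9*x^3 - 3*x^2 - 26*x - 8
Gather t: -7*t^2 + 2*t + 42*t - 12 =-7*t^2 + 44*t - 12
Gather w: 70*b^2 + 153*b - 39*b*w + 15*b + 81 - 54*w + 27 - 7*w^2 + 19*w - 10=70*b^2 + 168*b - 7*w^2 + w*(-39*b - 35) + 98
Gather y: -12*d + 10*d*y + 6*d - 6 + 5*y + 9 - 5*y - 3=10*d*y - 6*d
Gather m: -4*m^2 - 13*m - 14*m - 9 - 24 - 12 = -4*m^2 - 27*m - 45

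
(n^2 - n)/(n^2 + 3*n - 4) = n/(n + 4)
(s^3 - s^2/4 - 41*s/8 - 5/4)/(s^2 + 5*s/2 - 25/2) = (4*s^2 + 9*s + 2)/(4*(s + 5))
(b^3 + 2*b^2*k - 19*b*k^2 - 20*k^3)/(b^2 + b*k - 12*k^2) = (b^3 + 2*b^2*k - 19*b*k^2 - 20*k^3)/(b^2 + b*k - 12*k^2)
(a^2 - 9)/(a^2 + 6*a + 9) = (a - 3)/(a + 3)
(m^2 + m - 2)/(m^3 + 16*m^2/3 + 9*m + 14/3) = 3*(m - 1)/(3*m^2 + 10*m + 7)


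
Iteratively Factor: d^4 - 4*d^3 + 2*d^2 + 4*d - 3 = (d - 1)*(d^3 - 3*d^2 - d + 3) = (d - 1)*(d + 1)*(d^2 - 4*d + 3) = (d - 1)^2*(d + 1)*(d - 3)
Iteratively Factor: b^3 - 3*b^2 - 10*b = (b + 2)*(b^2 - 5*b) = b*(b + 2)*(b - 5)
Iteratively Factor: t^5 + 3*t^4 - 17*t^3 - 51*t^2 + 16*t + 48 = (t + 4)*(t^4 - t^3 - 13*t^2 + t + 12) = (t + 3)*(t + 4)*(t^3 - 4*t^2 - t + 4) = (t + 1)*(t + 3)*(t + 4)*(t^2 - 5*t + 4) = (t - 1)*(t + 1)*(t + 3)*(t + 4)*(t - 4)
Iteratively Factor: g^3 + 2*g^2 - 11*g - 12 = (g - 3)*(g^2 + 5*g + 4) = (g - 3)*(g + 1)*(g + 4)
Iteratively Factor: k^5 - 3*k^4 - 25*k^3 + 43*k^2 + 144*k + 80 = (k + 4)*(k^4 - 7*k^3 + 3*k^2 + 31*k + 20) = (k + 1)*(k + 4)*(k^3 - 8*k^2 + 11*k + 20) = (k - 5)*(k + 1)*(k + 4)*(k^2 - 3*k - 4) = (k - 5)*(k + 1)^2*(k + 4)*(k - 4)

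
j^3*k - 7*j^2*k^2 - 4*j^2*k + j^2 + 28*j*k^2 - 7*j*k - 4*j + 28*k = (j - 4)*(j - 7*k)*(j*k + 1)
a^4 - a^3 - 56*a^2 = a^2*(a - 8)*(a + 7)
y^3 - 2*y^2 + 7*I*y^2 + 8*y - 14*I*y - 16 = (y - 2)*(y - I)*(y + 8*I)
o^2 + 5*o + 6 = (o + 2)*(o + 3)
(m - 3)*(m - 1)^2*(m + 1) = m^4 - 4*m^3 + 2*m^2 + 4*m - 3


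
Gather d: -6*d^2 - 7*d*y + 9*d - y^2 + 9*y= -6*d^2 + d*(9 - 7*y) - y^2 + 9*y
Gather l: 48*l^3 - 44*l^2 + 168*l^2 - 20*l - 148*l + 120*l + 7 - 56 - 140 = 48*l^3 + 124*l^2 - 48*l - 189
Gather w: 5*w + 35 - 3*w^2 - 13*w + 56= -3*w^2 - 8*w + 91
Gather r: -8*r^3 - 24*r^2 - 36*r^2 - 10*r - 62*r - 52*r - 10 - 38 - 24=-8*r^3 - 60*r^2 - 124*r - 72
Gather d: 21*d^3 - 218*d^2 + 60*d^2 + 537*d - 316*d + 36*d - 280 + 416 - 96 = 21*d^3 - 158*d^2 + 257*d + 40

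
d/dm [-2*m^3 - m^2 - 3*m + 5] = -6*m^2 - 2*m - 3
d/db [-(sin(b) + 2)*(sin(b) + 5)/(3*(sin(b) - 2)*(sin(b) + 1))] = 4*(6*sin(b) - cos(2*b) + 2)*cos(b)/(3*(sin(b) - 2)^2*(sin(b) + 1)^2)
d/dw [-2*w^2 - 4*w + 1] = -4*w - 4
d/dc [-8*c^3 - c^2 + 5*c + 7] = -24*c^2 - 2*c + 5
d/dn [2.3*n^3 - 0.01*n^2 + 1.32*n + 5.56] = 6.9*n^2 - 0.02*n + 1.32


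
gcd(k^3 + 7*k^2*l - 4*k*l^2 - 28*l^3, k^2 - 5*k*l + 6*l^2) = k - 2*l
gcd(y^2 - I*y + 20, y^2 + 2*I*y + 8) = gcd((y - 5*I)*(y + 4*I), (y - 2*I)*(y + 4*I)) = y + 4*I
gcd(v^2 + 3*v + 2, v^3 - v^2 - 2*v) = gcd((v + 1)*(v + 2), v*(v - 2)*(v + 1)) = v + 1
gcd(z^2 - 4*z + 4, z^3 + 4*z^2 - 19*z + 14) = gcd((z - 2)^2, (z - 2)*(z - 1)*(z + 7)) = z - 2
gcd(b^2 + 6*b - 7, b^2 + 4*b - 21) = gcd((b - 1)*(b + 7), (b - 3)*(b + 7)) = b + 7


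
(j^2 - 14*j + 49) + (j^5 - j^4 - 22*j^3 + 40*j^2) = j^5 - j^4 - 22*j^3 + 41*j^2 - 14*j + 49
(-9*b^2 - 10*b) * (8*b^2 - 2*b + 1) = -72*b^4 - 62*b^3 + 11*b^2 - 10*b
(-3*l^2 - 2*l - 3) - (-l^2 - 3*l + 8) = -2*l^2 + l - 11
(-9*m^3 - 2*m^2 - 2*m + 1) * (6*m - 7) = -54*m^4 + 51*m^3 + 2*m^2 + 20*m - 7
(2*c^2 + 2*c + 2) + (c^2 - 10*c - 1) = 3*c^2 - 8*c + 1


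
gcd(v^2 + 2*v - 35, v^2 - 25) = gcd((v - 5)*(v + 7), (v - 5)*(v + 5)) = v - 5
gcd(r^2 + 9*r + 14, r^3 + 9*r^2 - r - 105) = r + 7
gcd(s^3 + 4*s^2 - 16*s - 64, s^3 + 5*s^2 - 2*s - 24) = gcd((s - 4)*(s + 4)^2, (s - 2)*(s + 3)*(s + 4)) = s + 4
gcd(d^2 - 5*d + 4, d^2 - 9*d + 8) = d - 1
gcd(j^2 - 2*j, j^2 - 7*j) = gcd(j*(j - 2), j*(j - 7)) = j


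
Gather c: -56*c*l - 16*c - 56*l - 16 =c*(-56*l - 16) - 56*l - 16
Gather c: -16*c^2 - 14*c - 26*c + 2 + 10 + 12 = -16*c^2 - 40*c + 24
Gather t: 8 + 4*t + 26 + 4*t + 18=8*t + 52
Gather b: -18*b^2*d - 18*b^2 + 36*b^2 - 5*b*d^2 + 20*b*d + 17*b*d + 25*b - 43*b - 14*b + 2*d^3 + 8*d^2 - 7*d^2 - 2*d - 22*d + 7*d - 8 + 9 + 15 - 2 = b^2*(18 - 18*d) + b*(-5*d^2 + 37*d - 32) + 2*d^3 + d^2 - 17*d + 14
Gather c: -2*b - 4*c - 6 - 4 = -2*b - 4*c - 10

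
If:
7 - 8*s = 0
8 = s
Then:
No Solution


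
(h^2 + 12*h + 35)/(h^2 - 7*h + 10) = (h^2 + 12*h + 35)/(h^2 - 7*h + 10)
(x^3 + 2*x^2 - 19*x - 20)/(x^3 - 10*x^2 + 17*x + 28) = (x + 5)/(x - 7)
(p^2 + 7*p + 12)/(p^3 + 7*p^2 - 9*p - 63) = (p + 4)/(p^2 + 4*p - 21)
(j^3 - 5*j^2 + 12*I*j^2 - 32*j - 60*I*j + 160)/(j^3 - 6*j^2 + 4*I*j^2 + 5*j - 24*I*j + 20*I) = (j + 8*I)/(j - 1)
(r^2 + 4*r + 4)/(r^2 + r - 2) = (r + 2)/(r - 1)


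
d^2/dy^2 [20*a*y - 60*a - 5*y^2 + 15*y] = -10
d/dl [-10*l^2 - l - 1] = -20*l - 1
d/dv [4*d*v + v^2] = 4*d + 2*v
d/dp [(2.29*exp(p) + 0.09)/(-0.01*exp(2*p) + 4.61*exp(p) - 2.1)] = (0.0229*exp(2*p) + 0.00179999999999936*exp(p) - 5.2239)*exp(p)/(0.0001*exp(4*p) - 0.0922*exp(3*p) + 21.2941*exp(2*p) - 19.362*exp(p) + 4.41)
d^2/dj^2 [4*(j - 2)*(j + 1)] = 8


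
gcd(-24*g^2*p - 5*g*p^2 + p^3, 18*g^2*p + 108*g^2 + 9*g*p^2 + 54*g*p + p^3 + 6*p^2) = 3*g + p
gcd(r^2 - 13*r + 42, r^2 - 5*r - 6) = r - 6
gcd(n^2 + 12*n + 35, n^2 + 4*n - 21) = n + 7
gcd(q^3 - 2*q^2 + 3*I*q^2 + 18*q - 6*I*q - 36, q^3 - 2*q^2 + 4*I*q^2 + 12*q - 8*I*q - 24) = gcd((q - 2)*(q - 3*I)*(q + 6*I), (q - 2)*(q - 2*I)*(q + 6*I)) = q^2 + q*(-2 + 6*I) - 12*I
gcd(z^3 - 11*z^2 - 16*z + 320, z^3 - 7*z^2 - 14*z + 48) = z - 8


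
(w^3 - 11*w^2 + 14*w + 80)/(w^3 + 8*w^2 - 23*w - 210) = (w^2 - 6*w - 16)/(w^2 + 13*w + 42)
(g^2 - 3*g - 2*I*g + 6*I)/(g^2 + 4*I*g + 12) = (g - 3)/(g + 6*I)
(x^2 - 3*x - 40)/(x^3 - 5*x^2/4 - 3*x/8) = 8*(-x^2 + 3*x + 40)/(x*(-8*x^2 + 10*x + 3))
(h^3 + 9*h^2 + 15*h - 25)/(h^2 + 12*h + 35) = (h^2 + 4*h - 5)/(h + 7)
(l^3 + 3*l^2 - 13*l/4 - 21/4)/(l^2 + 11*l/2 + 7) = (2*l^2 - l - 3)/(2*(l + 2))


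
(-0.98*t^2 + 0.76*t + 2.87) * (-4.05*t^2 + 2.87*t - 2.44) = 3.969*t^4 - 5.8906*t^3 - 7.0511*t^2 + 6.3825*t - 7.0028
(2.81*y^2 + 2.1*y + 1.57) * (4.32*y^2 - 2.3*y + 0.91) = 12.1392*y^4 + 2.609*y^3 + 4.5095*y^2 - 1.7*y + 1.4287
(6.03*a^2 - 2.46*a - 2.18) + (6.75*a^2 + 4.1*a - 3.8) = 12.78*a^2 + 1.64*a - 5.98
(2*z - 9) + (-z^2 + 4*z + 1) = -z^2 + 6*z - 8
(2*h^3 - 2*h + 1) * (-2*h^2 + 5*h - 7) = -4*h^5 + 10*h^4 - 10*h^3 - 12*h^2 + 19*h - 7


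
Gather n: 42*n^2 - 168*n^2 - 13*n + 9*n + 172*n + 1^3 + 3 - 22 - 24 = -126*n^2 + 168*n - 42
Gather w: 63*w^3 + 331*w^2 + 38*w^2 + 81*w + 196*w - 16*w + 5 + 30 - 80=63*w^3 + 369*w^2 + 261*w - 45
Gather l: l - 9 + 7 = l - 2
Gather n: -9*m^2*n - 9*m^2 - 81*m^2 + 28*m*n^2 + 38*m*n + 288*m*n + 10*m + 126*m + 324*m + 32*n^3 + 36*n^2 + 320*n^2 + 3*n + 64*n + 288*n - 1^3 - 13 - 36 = -90*m^2 + 460*m + 32*n^3 + n^2*(28*m + 356) + n*(-9*m^2 + 326*m + 355) - 50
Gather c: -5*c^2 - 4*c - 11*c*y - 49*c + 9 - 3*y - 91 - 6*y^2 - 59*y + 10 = -5*c^2 + c*(-11*y - 53) - 6*y^2 - 62*y - 72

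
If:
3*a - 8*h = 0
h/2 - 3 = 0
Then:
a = 16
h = 6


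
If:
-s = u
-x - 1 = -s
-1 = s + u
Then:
No Solution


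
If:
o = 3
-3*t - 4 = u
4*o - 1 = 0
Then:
No Solution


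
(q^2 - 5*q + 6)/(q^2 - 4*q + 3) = (q - 2)/(q - 1)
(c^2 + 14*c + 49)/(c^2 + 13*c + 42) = (c + 7)/(c + 6)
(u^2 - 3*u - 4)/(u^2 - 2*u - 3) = (u - 4)/(u - 3)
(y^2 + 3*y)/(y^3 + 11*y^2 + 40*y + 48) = y/(y^2 + 8*y + 16)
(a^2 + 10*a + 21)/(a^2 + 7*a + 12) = (a + 7)/(a + 4)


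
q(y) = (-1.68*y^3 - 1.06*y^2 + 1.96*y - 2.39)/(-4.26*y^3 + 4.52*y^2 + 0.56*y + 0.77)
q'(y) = (-5.04*y^2 - 2.12*y + 1.96)/(-4.26*y^3 + 4.52*y^2 + 0.56*y + 0.77) + (12.78*y^2 - 9.04*y - 0.56)*(-1.68*y^3 - 1.06*y^2 + 1.96*y - 2.39)/(-4.26*y^3 + 4.52*y^2 + 0.56*y + 0.77)^2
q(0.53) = -1.12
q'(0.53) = 0.81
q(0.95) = -1.69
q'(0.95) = -5.00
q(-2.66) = 0.15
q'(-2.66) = -0.10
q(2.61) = 0.80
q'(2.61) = -0.30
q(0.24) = -1.81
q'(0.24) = 4.32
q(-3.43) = 0.21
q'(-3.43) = -0.06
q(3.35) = 0.66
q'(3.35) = -0.12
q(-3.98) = 0.23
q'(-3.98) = -0.04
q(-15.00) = 0.35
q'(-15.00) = -0.00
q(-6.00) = 0.29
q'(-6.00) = -0.02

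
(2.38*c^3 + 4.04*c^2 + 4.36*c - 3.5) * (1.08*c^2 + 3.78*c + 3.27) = 2.5704*c^5 + 13.3596*c^4 + 27.7626*c^3 + 25.9116*c^2 + 1.0272*c - 11.445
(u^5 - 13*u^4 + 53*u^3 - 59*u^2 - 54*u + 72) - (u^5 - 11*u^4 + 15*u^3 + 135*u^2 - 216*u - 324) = -2*u^4 + 38*u^3 - 194*u^2 + 162*u + 396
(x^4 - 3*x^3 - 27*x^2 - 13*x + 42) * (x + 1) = x^5 - 2*x^4 - 30*x^3 - 40*x^2 + 29*x + 42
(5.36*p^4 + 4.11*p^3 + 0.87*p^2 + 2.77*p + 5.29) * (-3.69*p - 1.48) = -19.7784*p^5 - 23.0987*p^4 - 9.2931*p^3 - 11.5089*p^2 - 23.6197*p - 7.8292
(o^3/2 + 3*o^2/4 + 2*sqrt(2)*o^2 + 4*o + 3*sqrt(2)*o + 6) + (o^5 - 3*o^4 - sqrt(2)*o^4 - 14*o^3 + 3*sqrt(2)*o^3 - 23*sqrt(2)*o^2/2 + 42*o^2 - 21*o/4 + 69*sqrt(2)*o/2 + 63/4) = o^5 - 3*o^4 - sqrt(2)*o^4 - 27*o^3/2 + 3*sqrt(2)*o^3 - 19*sqrt(2)*o^2/2 + 171*o^2/4 - 5*o/4 + 75*sqrt(2)*o/2 + 87/4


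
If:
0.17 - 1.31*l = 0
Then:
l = 0.13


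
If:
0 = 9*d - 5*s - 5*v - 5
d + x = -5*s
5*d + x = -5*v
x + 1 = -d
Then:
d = 7/13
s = 1/5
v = -3/13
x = -20/13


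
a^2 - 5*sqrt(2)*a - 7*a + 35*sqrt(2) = (a - 7)*(a - 5*sqrt(2))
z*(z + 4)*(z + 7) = z^3 + 11*z^2 + 28*z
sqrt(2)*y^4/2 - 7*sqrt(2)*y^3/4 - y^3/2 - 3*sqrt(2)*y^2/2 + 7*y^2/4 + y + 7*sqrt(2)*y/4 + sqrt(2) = (y - 4)*(y + 1/2)*(y - sqrt(2))*(sqrt(2)*y/2 + 1/2)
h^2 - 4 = (h - 2)*(h + 2)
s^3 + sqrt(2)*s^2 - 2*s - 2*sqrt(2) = (s - sqrt(2))*(s + sqrt(2))^2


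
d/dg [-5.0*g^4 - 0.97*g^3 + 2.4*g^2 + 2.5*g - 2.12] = -20.0*g^3 - 2.91*g^2 + 4.8*g + 2.5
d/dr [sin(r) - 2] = cos(r)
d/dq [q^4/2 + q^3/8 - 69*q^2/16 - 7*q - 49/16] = 2*q^3 + 3*q^2/8 - 69*q/8 - 7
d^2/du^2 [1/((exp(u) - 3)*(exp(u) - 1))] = 4*(exp(3*u) - 3*exp(2*u) + exp(u) + 3)*exp(u)/(exp(6*u) - 12*exp(5*u) + 57*exp(4*u) - 136*exp(3*u) + 171*exp(2*u) - 108*exp(u) + 27)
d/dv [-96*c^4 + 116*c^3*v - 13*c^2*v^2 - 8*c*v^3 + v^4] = 116*c^3 - 26*c^2*v - 24*c*v^2 + 4*v^3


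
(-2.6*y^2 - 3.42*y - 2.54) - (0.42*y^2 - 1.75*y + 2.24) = -3.02*y^2 - 1.67*y - 4.78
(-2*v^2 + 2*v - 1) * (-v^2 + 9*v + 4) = 2*v^4 - 20*v^3 + 11*v^2 - v - 4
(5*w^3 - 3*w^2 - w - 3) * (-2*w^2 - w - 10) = -10*w^5 + w^4 - 45*w^3 + 37*w^2 + 13*w + 30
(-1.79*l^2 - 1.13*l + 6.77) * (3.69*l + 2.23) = -6.6051*l^3 - 8.1614*l^2 + 22.4614*l + 15.0971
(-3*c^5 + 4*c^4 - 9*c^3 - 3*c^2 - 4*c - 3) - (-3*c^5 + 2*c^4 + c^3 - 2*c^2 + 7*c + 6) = 2*c^4 - 10*c^3 - c^2 - 11*c - 9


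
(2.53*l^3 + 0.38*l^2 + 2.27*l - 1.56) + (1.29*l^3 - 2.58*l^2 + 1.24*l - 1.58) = 3.82*l^3 - 2.2*l^2 + 3.51*l - 3.14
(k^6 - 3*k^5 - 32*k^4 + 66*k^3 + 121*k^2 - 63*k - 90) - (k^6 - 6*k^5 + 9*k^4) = 3*k^5 - 41*k^4 + 66*k^3 + 121*k^2 - 63*k - 90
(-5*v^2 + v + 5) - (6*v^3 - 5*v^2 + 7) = -6*v^3 + v - 2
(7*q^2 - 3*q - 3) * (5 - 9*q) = -63*q^3 + 62*q^2 + 12*q - 15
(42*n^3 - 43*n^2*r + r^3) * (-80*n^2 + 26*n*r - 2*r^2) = -3360*n^5 + 4532*n^4*r - 1202*n^3*r^2 + 6*n^2*r^3 + 26*n*r^4 - 2*r^5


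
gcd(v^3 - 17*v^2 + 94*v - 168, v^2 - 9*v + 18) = v - 6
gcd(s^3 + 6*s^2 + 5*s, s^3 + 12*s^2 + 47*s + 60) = s + 5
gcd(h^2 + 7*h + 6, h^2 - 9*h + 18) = 1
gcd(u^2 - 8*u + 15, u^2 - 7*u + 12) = u - 3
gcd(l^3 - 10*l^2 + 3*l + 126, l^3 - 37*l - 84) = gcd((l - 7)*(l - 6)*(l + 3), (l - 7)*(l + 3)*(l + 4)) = l^2 - 4*l - 21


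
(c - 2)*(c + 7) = c^2 + 5*c - 14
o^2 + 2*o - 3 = (o - 1)*(o + 3)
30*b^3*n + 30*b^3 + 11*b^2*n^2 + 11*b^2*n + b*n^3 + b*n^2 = (5*b + n)*(6*b + n)*(b*n + b)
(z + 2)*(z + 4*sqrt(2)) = z^2 + 2*z + 4*sqrt(2)*z + 8*sqrt(2)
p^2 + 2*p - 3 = (p - 1)*(p + 3)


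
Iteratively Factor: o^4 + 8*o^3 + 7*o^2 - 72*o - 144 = (o + 3)*(o^3 + 5*o^2 - 8*o - 48) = (o + 3)*(o + 4)*(o^2 + o - 12) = (o - 3)*(o + 3)*(o + 4)*(o + 4)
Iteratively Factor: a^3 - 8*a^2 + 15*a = (a - 5)*(a^2 - 3*a) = a*(a - 5)*(a - 3)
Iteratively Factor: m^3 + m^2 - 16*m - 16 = (m + 4)*(m^2 - 3*m - 4) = (m + 1)*(m + 4)*(m - 4)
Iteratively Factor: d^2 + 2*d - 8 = (d + 4)*(d - 2)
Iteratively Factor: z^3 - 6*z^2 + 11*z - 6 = (z - 1)*(z^2 - 5*z + 6) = (z - 2)*(z - 1)*(z - 3)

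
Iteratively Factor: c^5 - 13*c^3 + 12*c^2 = (c + 4)*(c^4 - 4*c^3 + 3*c^2) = c*(c + 4)*(c^3 - 4*c^2 + 3*c) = c^2*(c + 4)*(c^2 - 4*c + 3) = c^2*(c - 3)*(c + 4)*(c - 1)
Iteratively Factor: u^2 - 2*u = (u)*(u - 2)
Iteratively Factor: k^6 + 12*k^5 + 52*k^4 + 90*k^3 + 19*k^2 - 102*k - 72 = (k + 2)*(k^5 + 10*k^4 + 32*k^3 + 26*k^2 - 33*k - 36) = (k + 1)*(k + 2)*(k^4 + 9*k^3 + 23*k^2 + 3*k - 36) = (k + 1)*(k + 2)*(k + 4)*(k^3 + 5*k^2 + 3*k - 9) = (k + 1)*(k + 2)*(k + 3)*(k + 4)*(k^2 + 2*k - 3) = (k + 1)*(k + 2)*(k + 3)^2*(k + 4)*(k - 1)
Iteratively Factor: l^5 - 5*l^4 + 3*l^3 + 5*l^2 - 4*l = (l + 1)*(l^4 - 6*l^3 + 9*l^2 - 4*l) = (l - 4)*(l + 1)*(l^3 - 2*l^2 + l) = (l - 4)*(l - 1)*(l + 1)*(l^2 - l) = (l - 4)*(l - 1)^2*(l + 1)*(l)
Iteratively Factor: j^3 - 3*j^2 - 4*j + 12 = (j - 3)*(j^2 - 4) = (j - 3)*(j + 2)*(j - 2)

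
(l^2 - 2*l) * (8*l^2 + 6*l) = 8*l^4 - 10*l^3 - 12*l^2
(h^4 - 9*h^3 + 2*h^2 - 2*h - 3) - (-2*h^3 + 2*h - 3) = h^4 - 7*h^3 + 2*h^2 - 4*h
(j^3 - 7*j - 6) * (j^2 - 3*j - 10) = j^5 - 3*j^4 - 17*j^3 + 15*j^2 + 88*j + 60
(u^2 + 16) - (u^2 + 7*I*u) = -7*I*u + 16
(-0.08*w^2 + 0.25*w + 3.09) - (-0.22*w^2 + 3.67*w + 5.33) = 0.14*w^2 - 3.42*w - 2.24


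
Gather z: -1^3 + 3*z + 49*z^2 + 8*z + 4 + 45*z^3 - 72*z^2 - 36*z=45*z^3 - 23*z^2 - 25*z + 3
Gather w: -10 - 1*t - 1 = -t - 11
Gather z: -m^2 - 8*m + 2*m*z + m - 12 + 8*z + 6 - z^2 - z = -m^2 - 7*m - z^2 + z*(2*m + 7) - 6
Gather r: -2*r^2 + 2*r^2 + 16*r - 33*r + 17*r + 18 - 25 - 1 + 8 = 0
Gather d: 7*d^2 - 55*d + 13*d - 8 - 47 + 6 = 7*d^2 - 42*d - 49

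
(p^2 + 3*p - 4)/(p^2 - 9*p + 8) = (p + 4)/(p - 8)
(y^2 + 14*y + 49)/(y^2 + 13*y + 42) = (y + 7)/(y + 6)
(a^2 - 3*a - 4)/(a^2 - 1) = (a - 4)/(a - 1)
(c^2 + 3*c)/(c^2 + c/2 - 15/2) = 2*c/(2*c - 5)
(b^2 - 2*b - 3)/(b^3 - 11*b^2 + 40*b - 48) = (b + 1)/(b^2 - 8*b + 16)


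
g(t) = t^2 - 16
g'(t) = 2*t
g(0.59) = -15.65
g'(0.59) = 1.18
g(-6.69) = 28.76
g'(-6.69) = -13.38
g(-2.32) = -10.62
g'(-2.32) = -4.64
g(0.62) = -15.62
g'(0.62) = 1.24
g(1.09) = -14.81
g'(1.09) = 2.18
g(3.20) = -5.76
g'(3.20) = 6.40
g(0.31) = -15.90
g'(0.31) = 0.62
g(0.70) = -15.51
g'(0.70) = 1.40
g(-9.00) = 65.00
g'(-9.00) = -18.00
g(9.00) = 65.00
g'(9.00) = 18.00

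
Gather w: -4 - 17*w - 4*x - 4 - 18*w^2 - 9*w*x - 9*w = -18*w^2 + w*(-9*x - 26) - 4*x - 8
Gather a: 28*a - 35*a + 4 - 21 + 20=3 - 7*a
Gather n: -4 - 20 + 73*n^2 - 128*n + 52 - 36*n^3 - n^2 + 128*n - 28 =-36*n^3 + 72*n^2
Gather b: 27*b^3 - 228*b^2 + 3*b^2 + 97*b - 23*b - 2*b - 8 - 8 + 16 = 27*b^3 - 225*b^2 + 72*b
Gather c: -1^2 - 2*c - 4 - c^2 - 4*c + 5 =-c^2 - 6*c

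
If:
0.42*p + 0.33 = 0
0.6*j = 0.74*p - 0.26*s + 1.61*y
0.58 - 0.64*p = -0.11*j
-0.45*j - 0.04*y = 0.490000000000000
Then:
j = -9.84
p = -0.79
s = 630.40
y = 98.50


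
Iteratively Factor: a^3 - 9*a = (a + 3)*(a^2 - 3*a) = a*(a + 3)*(a - 3)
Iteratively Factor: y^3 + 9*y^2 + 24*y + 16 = (y + 1)*(y^2 + 8*y + 16) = (y + 1)*(y + 4)*(y + 4)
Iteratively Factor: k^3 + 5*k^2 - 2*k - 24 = (k + 3)*(k^2 + 2*k - 8) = (k - 2)*(k + 3)*(k + 4)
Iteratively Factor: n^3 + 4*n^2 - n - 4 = (n - 1)*(n^2 + 5*n + 4) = (n - 1)*(n + 4)*(n + 1)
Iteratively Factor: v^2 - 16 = (v + 4)*(v - 4)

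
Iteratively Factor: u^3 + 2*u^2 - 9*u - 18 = (u + 3)*(u^2 - u - 6) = (u - 3)*(u + 3)*(u + 2)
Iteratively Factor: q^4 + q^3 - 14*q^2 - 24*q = (q + 3)*(q^3 - 2*q^2 - 8*q) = (q + 2)*(q + 3)*(q^2 - 4*q) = (q - 4)*(q + 2)*(q + 3)*(q)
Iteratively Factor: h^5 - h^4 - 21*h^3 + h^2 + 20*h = (h)*(h^4 - h^3 - 21*h^2 + h + 20) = h*(h - 1)*(h^3 - 21*h - 20) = h*(h - 1)*(h + 4)*(h^2 - 4*h - 5) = h*(h - 5)*(h - 1)*(h + 4)*(h + 1)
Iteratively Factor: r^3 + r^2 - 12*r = (r)*(r^2 + r - 12) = r*(r + 4)*(r - 3)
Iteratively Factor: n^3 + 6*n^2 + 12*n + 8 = (n + 2)*(n^2 + 4*n + 4) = (n + 2)^2*(n + 2)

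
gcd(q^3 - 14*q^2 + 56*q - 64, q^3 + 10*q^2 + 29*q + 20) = 1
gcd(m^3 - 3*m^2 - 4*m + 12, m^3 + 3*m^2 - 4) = m + 2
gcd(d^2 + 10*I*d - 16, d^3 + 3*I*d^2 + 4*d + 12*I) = d + 2*I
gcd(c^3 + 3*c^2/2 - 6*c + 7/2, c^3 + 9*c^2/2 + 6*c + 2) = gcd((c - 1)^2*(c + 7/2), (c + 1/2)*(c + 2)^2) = 1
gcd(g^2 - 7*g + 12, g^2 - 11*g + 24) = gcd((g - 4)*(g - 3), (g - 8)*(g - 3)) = g - 3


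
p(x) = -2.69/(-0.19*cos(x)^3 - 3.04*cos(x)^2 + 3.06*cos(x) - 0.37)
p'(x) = -2.69*(-0.57*sin(x)*cos(x)^2 - 6.08*sin(x)*cos(x) + 3.06*sin(x))/(-0.19*cos(x)^3 - 3.04*cos(x)^2 + 3.06*cos(x) - 0.37)^2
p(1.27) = -10.16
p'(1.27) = -44.28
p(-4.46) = 2.04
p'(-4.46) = -6.78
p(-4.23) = 1.11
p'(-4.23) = -2.33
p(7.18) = -8.69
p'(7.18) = 20.99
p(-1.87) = 1.76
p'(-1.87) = 5.27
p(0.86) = -9.62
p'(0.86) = 29.97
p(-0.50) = 17.44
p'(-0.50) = -147.10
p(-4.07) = 0.83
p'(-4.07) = -1.32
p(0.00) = 4.98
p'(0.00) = 0.00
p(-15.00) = 0.62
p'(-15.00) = 0.67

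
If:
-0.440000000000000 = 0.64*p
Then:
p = -0.69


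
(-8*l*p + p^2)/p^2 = (-8*l + p)/p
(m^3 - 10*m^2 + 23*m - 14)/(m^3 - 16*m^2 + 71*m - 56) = (m - 2)/(m - 8)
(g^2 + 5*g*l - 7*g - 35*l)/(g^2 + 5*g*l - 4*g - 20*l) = (g - 7)/(g - 4)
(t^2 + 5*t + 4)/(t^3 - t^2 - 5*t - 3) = (t + 4)/(t^2 - 2*t - 3)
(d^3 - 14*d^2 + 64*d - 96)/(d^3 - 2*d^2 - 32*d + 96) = (d - 6)/(d + 6)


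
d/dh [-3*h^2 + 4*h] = 4 - 6*h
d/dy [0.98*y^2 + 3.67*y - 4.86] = 1.96*y + 3.67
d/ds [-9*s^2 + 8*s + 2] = 8 - 18*s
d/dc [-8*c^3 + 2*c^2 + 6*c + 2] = -24*c^2 + 4*c + 6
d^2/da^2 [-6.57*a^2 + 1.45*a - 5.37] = -13.1400000000000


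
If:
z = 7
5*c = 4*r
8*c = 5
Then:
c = 5/8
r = 25/32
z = 7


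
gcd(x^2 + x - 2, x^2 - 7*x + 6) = x - 1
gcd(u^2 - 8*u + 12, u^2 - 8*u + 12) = u^2 - 8*u + 12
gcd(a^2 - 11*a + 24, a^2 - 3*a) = a - 3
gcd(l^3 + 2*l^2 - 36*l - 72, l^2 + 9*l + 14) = l + 2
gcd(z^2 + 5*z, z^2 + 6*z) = z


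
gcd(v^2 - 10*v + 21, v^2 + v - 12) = v - 3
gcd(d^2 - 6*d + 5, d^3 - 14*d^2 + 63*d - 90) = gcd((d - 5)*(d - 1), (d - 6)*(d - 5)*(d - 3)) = d - 5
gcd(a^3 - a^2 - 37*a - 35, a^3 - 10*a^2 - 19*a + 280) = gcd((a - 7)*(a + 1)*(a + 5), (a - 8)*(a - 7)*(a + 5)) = a^2 - 2*a - 35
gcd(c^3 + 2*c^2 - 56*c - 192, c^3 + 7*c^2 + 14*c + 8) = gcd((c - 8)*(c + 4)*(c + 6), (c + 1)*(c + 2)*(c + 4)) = c + 4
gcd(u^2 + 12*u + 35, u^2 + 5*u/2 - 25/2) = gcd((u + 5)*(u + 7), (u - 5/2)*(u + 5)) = u + 5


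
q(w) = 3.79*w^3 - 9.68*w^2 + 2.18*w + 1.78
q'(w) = 11.37*w^2 - 19.36*w + 2.18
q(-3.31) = -248.93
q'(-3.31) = 190.83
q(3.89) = 86.88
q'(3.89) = 98.92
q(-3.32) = -250.85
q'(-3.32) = 191.78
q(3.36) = 43.59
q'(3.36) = 65.49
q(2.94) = 20.83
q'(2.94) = 43.54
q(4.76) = 201.58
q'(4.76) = 167.64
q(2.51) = 6.20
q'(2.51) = 25.22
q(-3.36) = -258.59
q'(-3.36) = 195.59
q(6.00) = 485.02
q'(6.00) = 295.34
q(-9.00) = -3564.83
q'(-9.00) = 1097.39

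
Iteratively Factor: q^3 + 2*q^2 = (q)*(q^2 + 2*q) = q*(q + 2)*(q)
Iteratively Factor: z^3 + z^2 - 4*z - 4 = (z + 1)*(z^2 - 4) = (z + 1)*(z + 2)*(z - 2)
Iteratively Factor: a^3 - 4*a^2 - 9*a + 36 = (a - 4)*(a^2 - 9) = (a - 4)*(a - 3)*(a + 3)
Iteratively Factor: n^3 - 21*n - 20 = (n + 4)*(n^2 - 4*n - 5) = (n - 5)*(n + 4)*(n + 1)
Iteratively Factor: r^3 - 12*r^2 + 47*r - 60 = (r - 3)*(r^2 - 9*r + 20) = (r - 5)*(r - 3)*(r - 4)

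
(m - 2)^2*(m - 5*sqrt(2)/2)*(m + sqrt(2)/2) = m^4 - 4*m^3 - 2*sqrt(2)*m^3 + 3*m^2/2 + 8*sqrt(2)*m^2 - 8*sqrt(2)*m + 10*m - 10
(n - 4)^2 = n^2 - 8*n + 16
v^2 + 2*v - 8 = (v - 2)*(v + 4)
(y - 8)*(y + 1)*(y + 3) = y^3 - 4*y^2 - 29*y - 24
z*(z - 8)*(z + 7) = z^3 - z^2 - 56*z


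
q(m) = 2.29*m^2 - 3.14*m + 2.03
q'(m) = 4.58*m - 3.14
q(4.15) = 28.44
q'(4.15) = 15.87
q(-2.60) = 25.67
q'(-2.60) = -15.05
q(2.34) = 7.22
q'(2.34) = 7.58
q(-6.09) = 106.08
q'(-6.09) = -31.03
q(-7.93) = 170.94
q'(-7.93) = -39.46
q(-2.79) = 28.62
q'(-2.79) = -15.92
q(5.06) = 44.77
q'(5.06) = 20.03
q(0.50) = 1.03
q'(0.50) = -0.85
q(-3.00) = 32.06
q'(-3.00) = -16.88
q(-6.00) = 103.31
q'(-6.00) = -30.62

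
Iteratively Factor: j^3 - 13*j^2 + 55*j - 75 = (j - 5)*(j^2 - 8*j + 15) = (j - 5)^2*(j - 3)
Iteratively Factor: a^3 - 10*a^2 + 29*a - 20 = (a - 4)*(a^2 - 6*a + 5) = (a - 5)*(a - 4)*(a - 1)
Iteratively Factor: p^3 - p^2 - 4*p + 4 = (p + 2)*(p^2 - 3*p + 2) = (p - 1)*(p + 2)*(p - 2)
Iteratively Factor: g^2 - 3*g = (g)*(g - 3)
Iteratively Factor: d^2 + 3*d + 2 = (d + 1)*(d + 2)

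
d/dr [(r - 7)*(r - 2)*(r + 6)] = 3*r^2 - 6*r - 40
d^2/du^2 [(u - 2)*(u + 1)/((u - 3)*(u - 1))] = 2*(3*u^3 - 15*u^2 + 33*u - 29)/(u^6 - 12*u^5 + 57*u^4 - 136*u^3 + 171*u^2 - 108*u + 27)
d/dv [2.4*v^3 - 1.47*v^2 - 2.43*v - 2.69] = 7.2*v^2 - 2.94*v - 2.43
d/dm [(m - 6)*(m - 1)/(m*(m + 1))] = 2*(4*m^2 - 6*m - 3)/(m^2*(m^2 + 2*m + 1))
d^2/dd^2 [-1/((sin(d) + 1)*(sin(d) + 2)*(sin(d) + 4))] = (9*sin(d)^5 + 68*sin(d)^4 + 144*sin(d)^3 - 34*sin(d)^2 - 372*sin(d) - 280)/((sin(d) + 1)^2*(sin(d) + 2)^3*(sin(d) + 4)^3)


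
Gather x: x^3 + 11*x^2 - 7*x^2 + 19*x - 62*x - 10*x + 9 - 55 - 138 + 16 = x^3 + 4*x^2 - 53*x - 168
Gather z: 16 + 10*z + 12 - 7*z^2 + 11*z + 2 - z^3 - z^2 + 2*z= -z^3 - 8*z^2 + 23*z + 30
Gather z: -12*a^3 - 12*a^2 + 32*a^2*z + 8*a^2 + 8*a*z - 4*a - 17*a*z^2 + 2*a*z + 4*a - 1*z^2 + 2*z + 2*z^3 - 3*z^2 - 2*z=-12*a^3 - 4*a^2 + 2*z^3 + z^2*(-17*a - 4) + z*(32*a^2 + 10*a)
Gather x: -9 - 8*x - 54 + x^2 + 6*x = x^2 - 2*x - 63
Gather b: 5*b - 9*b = -4*b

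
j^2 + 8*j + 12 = (j + 2)*(j + 6)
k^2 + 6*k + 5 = (k + 1)*(k + 5)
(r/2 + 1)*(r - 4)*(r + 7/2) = r^3/2 + 3*r^2/4 - 15*r/2 - 14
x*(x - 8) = x^2 - 8*x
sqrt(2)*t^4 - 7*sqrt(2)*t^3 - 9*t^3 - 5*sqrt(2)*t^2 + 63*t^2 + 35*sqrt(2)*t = t*(t - 7)*(t - 5*sqrt(2))*(sqrt(2)*t + 1)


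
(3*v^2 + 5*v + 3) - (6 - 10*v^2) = 13*v^2 + 5*v - 3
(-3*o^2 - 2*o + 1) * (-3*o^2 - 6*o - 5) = 9*o^4 + 24*o^3 + 24*o^2 + 4*o - 5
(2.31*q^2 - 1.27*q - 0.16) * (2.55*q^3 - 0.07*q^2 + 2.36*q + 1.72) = 5.8905*q^5 - 3.4002*q^4 + 5.1325*q^3 + 0.9872*q^2 - 2.562*q - 0.2752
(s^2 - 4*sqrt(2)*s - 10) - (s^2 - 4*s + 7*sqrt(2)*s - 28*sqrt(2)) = -11*sqrt(2)*s + 4*s - 10 + 28*sqrt(2)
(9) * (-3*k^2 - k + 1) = -27*k^2 - 9*k + 9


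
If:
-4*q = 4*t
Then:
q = -t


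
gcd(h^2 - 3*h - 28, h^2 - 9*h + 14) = h - 7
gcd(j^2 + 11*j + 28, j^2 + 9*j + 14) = j + 7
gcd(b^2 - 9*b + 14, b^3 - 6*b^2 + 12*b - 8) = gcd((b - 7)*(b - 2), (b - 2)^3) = b - 2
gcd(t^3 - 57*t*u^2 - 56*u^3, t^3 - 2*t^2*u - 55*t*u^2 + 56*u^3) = t^2 - t*u - 56*u^2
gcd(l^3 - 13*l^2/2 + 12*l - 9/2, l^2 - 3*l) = l - 3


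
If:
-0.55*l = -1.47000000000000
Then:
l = 2.67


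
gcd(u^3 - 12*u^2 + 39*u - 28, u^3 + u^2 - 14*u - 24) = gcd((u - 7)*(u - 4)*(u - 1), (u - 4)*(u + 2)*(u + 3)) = u - 4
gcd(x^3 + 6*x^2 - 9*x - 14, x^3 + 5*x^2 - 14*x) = x^2 + 5*x - 14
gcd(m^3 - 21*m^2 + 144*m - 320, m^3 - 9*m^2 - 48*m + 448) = m^2 - 16*m + 64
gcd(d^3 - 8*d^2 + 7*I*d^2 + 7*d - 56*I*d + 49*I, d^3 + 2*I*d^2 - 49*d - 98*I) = d - 7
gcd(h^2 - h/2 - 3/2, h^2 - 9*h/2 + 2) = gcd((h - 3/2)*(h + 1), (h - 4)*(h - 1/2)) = 1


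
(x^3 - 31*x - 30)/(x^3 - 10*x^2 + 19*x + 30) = (x + 5)/(x - 5)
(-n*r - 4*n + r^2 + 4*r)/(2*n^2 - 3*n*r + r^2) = (r + 4)/(-2*n + r)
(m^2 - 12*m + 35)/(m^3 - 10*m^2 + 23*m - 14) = (m - 5)/(m^2 - 3*m + 2)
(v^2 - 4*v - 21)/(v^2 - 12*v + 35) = (v + 3)/(v - 5)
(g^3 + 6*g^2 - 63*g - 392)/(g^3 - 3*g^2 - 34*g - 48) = (g^2 + 14*g + 49)/(g^2 + 5*g + 6)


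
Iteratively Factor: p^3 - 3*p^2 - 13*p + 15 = (p - 1)*(p^2 - 2*p - 15) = (p - 5)*(p - 1)*(p + 3)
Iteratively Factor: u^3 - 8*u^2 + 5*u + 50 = (u - 5)*(u^2 - 3*u - 10) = (u - 5)*(u + 2)*(u - 5)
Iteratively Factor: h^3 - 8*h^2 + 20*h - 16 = (h - 2)*(h^2 - 6*h + 8) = (h - 4)*(h - 2)*(h - 2)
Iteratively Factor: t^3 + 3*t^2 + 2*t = (t + 1)*(t^2 + 2*t) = t*(t + 1)*(t + 2)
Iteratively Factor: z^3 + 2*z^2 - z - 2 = (z + 1)*(z^2 + z - 2) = (z - 1)*(z + 1)*(z + 2)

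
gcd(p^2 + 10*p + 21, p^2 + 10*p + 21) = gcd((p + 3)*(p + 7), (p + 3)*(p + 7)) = p^2 + 10*p + 21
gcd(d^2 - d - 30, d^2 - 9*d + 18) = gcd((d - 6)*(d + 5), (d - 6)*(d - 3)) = d - 6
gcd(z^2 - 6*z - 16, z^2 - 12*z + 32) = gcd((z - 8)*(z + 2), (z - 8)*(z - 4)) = z - 8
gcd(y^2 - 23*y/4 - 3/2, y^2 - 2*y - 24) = y - 6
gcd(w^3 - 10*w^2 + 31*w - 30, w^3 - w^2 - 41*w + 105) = w^2 - 8*w + 15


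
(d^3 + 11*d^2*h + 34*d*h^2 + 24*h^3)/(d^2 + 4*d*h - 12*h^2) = (d^2 + 5*d*h + 4*h^2)/(d - 2*h)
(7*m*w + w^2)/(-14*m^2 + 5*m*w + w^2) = w/(-2*m + w)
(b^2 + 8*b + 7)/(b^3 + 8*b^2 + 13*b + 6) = (b + 7)/(b^2 + 7*b + 6)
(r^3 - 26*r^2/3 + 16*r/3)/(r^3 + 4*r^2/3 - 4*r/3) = (r - 8)/(r + 2)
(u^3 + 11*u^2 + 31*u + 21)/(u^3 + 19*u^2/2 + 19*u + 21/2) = 2*(u + 3)/(2*u + 3)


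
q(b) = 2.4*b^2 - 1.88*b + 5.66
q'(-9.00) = -45.08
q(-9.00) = 216.98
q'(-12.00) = -59.48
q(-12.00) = 373.82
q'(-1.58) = -9.46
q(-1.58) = 14.62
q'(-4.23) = -22.18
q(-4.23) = 56.56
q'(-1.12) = -7.26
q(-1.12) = 10.78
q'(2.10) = 8.20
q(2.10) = 12.30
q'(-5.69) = -29.19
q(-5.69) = 94.06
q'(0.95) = 2.68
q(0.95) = 6.04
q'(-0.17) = -2.70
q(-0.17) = 6.05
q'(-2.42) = -13.50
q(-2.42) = 24.26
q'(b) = 4.8*b - 1.88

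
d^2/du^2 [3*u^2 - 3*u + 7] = 6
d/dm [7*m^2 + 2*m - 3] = 14*m + 2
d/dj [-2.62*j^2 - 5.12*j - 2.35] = -5.24*j - 5.12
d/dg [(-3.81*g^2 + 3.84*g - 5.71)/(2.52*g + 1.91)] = (-9.6012*g^2 - 14.5542*g + 21.7236)/(6.3504*g^2 + 9.6264*g + 3.6481)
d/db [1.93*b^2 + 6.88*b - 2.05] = 3.86*b + 6.88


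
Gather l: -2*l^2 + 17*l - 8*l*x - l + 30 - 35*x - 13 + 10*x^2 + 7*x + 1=-2*l^2 + l*(16 - 8*x) + 10*x^2 - 28*x + 18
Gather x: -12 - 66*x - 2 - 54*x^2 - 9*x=-54*x^2 - 75*x - 14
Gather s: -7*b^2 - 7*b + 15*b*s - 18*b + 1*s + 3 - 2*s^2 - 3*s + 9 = -7*b^2 - 25*b - 2*s^2 + s*(15*b - 2) + 12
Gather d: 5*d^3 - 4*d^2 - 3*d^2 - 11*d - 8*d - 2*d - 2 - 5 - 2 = 5*d^3 - 7*d^2 - 21*d - 9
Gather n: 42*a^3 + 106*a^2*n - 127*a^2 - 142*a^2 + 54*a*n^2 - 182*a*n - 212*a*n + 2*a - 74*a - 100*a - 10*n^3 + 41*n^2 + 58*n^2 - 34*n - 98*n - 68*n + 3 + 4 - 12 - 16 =42*a^3 - 269*a^2 - 172*a - 10*n^3 + n^2*(54*a + 99) + n*(106*a^2 - 394*a - 200) - 21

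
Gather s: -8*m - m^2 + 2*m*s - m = -m^2 + 2*m*s - 9*m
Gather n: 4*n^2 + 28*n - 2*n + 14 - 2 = 4*n^2 + 26*n + 12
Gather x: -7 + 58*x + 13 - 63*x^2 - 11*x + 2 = -63*x^2 + 47*x + 8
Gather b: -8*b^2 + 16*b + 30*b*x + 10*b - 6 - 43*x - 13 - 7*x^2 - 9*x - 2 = -8*b^2 + b*(30*x + 26) - 7*x^2 - 52*x - 21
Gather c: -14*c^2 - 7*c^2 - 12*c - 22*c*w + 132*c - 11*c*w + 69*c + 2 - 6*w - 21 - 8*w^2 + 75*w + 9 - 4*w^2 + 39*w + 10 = -21*c^2 + c*(189 - 33*w) - 12*w^2 + 108*w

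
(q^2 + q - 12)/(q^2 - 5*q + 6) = (q + 4)/(q - 2)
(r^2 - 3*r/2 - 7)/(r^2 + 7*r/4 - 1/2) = 2*(2*r - 7)/(4*r - 1)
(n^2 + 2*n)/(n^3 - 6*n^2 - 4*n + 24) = n/(n^2 - 8*n + 12)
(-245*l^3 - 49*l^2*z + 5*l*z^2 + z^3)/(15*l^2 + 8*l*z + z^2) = (-49*l^2 + z^2)/(3*l + z)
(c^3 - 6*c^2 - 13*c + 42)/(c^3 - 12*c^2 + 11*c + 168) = (c - 2)/(c - 8)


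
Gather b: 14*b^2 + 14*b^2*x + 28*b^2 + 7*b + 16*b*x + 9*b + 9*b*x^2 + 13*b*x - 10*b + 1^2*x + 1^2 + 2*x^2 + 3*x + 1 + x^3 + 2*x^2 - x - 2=b^2*(14*x + 42) + b*(9*x^2 + 29*x + 6) + x^3 + 4*x^2 + 3*x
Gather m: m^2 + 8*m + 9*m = m^2 + 17*m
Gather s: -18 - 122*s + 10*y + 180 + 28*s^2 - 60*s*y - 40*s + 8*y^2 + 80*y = 28*s^2 + s*(-60*y - 162) + 8*y^2 + 90*y + 162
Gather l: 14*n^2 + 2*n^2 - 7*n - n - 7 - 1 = 16*n^2 - 8*n - 8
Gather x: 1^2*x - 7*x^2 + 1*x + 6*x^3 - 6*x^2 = 6*x^3 - 13*x^2 + 2*x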